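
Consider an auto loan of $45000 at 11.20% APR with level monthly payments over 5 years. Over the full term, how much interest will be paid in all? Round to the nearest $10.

$13,970

Monthly rate = 11.2%/12 = 0.0093333; payment = 45,000 × 0.0093333 / (1 − (1+0.0093333)^−60) = $982.90.
Total paid = 60 × $982.90 = $58,974.00; interest = $58,974.00 − $45,000 = $13,974.00.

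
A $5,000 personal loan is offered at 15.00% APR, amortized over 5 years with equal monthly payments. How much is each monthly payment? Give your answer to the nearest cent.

Monthly rate = 15%/12 = 0.0125000; payment = 5,000 × 0.0125000 / (1 − (1+0.0125000)^−60) = $118.95.

$118.95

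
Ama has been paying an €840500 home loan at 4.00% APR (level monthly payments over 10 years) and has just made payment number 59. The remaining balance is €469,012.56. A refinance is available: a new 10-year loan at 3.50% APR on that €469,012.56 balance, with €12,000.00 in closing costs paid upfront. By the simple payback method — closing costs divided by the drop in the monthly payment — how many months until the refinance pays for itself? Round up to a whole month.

4 months

Current payment = 840,500 × 4%/12 / (1 − (1+0.0033333)^−120) = €8,509.65.
Refinanced payment = 469,012.56 × 0.0029167 / (1 − (1+0.0029167)^−120) = €4,637.87.
Monthly savings = €8,509.65 − €4,637.87 = €3,871.78.
Break-even = €12,000.00 / €3,871.78 = 3.10 → 4 months.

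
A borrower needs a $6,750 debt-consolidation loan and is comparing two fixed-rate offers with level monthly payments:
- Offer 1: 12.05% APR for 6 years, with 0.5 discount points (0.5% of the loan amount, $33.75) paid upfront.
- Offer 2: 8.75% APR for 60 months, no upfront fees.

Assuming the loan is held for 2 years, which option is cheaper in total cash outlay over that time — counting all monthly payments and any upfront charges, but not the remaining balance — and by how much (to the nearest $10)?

Offer 1: monthly rate = 12.05%/12 = 0.0100417; payment = 6,750 × 0.0100417 / (1 − (1+0.0100417)^−72) = $132.14.
Offer 2: monthly rate = 8.75%/12 = 0.0072917; payment = 6,750 × 0.0072917 / (1 − (1+0.0072917)^−60) = $139.30.
Over 24 months: Offer 1 costs 24 × $132.14 + $33.75 = $3,205.11; Offer 2 costs 24 × $139.30 = $3,343.20.
Offer 1 is cheaper by $3,343.20 − $3,205.11 = $138.09.

Offer 1 by $140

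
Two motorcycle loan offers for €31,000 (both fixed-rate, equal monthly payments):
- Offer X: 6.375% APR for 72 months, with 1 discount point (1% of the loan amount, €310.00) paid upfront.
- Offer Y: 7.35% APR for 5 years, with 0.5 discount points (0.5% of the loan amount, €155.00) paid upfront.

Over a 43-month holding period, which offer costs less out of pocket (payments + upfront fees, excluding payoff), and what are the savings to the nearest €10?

Offer X by €4,130

Offer X: at 6.375% the monthly rate is 0.0053125, so the payment is 31,000 × 0.0053125 / (1 − 1.0053125^−72) = €519.26.
Offer Y: monthly rate = 7.35%/12 = 0.0061250; payment = 31,000 × 0.0061250 / (1 − (1+0.0061250)^−60) = €618.97.
Over 43 months: Offer X costs 43 × €519.26 + €310.00 = €22,638.18; Offer Y costs 43 × €618.97 + €155.00 = €26,770.71.
Offer X is cheaper by €26,770.71 − €22,638.18 = €4,132.53.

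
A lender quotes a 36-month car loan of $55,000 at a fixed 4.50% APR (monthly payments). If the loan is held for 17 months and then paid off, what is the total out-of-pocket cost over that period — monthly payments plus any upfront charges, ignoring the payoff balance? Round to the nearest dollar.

$27,813

Monthly rate = 4.5%/12 = 0.0037500; payment = 55,000 × 0.0037500 / (1 − (1+0.0037500)^−36) = $1,636.08.
Total outlay = 17 × $1,636.08 = $27,813.36.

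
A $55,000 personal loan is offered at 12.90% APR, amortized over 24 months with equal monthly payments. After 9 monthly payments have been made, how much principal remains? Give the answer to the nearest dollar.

With monthly rate i = 12.9%/12 = 0.0107500, the balance after k of n payments is P · [(1+i)^n − (1+i)^k] / [(1+i)^n − 1].
(1+0.0107500)^24 = 1.29255788 and (1+0.0107500)^9 = 1.10101630, so the balance is 55,000 × (1.29255788 − 1.10101630) / (1.29255788 − 1) = $36,009.24.

$36,009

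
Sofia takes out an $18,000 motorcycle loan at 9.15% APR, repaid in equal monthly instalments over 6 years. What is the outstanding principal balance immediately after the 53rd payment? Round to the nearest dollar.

$5,742

With monthly rate i = 9.15%/12 = 0.0076250, the balance after k of n payments is P · [(1+i)^n − (1+i)^k] / [(1+i)^n − 1].
(1+0.0076250)^72 = 1.72791852 and (1+0.0076250)^53 = 1.49569661, so the balance is 18,000 × (1.72791852 − 1.49569661) / (1.72791852 − 1) = $5,742.39.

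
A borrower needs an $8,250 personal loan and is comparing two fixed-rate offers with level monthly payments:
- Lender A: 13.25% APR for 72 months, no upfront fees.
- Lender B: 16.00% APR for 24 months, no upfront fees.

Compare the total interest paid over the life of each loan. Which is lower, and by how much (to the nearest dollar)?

Lender A: monthly rate = 13.25%/12 = 0.0110417; payment = 8,250 × 0.0110417 / (1 − (1+0.0110417)^−72) = $166.70.
Total interest on Lender A = 72 × $166.70 − $8,250 = $3,752.40.
Lender B: monthly rate = 16%/12 = 0.0133333; payment = 8,250 × 0.0133333 / (1 − (1+0.0133333)^−24) = $403.95.
Total interest on Lender B = 24 × $403.95 − $8,250 = $1,444.80.
Lender B is lower by $2,307.60.

Lender B by $2,308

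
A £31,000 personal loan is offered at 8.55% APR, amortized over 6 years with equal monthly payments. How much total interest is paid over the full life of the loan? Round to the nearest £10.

£8,740

At 8.55% the monthly rate is 0.0071250, so the payment is 31,000 × 0.0071250 / (1 − 1.0071250^−72) = £551.89.
Total paid = 72 × £551.89 = £39,736.08; interest = £39,736.08 − £31,000 = £8,736.08.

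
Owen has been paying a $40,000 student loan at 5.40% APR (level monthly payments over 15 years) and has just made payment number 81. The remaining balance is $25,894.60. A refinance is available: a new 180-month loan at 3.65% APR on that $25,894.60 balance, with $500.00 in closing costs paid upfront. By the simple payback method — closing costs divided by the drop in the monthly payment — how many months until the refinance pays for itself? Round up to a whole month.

Current payment = 40,000 × 5.4%/12 / (1 − (1+0.0045000)^−180) = $324.71.
Refinanced payment = 25,894.60 × 0.0030417 / (1 − (1+0.0030417)^−180) = $187.03.
Monthly savings = $324.71 − $187.03 = $137.68.
Break-even = $500.00 / $137.68 = 3.63 → 4 months.

4 months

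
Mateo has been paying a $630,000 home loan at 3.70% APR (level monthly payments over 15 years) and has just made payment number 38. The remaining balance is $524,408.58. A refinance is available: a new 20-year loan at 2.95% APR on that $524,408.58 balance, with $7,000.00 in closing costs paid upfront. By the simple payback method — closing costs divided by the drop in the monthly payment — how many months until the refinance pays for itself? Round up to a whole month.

5 months

Current payment = 630,000 × 3.7%/12 / (1 − (1+0.0030833)^−180) = $4,565.89.
Refinanced payment = 524,408.58 × 0.0024583 / (1 − (1+0.0024583)^−240) = $2,895.25.
Monthly savings = $4,565.89 − $2,895.25 = $1,670.64.
Break-even = $7,000.00 / $1,670.64 = 4.19 → 5 months.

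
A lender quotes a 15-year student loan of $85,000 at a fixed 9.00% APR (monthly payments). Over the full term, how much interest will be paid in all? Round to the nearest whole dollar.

$70,183

Monthly rate = 9%/12 = 0.0075000; payment = 85,000 × 0.0075000 / (1 − (1+0.0075000)^−180) = $862.13.
Total paid = 180 × $862.13 = $155,183.40; interest = $155,183.40 − $85,000 = $70,183.40.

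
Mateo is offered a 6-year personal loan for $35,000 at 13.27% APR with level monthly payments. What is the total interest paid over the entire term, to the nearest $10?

$15,950

At 13.27% the monthly rate is 0.0110583, so the payment is 35,000 × 0.0110583 / (1 − 1.0110583^−72) = $707.59.
Total paid = 72 × $707.59 = $50,946.48; interest = $50,946.48 − $35,000 = $15,946.48.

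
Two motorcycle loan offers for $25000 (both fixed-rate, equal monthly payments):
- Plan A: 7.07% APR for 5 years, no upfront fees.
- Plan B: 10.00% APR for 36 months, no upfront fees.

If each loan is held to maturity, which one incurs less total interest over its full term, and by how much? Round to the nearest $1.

Plan A: monthly rate = 7.07%/12 = 0.0058917; payment = 25,000 × 0.0058917 / (1 − (1+0.0058917)^−60) = $495.86.
Total interest on Plan A = 60 × $495.86 − $25,000 = $4,751.60.
Plan B: at 10.00% the monthly rate is 0.0083333, so the payment is 25,000 × 0.0083333 / (1 − 1.0083333^−36) = $806.68.
Total interest on Plan B = 36 × $806.68 − $25,000 = $4,040.48.
Plan B is lower by $711.12.

Plan B by $711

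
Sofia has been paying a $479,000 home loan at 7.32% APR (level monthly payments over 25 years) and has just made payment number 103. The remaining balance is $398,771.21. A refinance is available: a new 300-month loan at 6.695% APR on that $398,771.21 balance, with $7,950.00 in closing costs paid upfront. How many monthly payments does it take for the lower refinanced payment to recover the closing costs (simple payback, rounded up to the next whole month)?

Current payment = 479,000 × 7.32%/12 / (1 − (1+0.0061000)^−300) = $3,483.88.
Refinanced payment = 398,771.21 × 0.0055792 / (1 − (1+0.0055792)^−300) = $2,741.32.
Monthly savings = $3,483.88 − $2,741.32 = $742.56.
Break-even = $7,950.00 / $742.56 = 10.71 → 11 months.

11 months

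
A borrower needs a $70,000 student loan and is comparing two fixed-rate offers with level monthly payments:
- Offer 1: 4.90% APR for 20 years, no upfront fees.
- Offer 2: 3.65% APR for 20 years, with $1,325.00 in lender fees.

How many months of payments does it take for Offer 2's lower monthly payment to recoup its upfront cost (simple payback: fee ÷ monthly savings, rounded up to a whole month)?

29 months

Offer 1: monthly rate = 4.9%/12 = 0.0040833; payment = 70,000 × 0.0040833 / (1 − (1+0.0040833)^−240) = $458.11.
Offer 2: at 3.65% the monthly rate is 0.0030417, so the payment is 70,000 × 0.0030417 / (1 − 1.0030417^−240) = $411.39.
Monthly savings = $458.11 − $411.39 = $46.72.
Break-even = $1,325.00 / $46.72 = 28.36 → 29 months.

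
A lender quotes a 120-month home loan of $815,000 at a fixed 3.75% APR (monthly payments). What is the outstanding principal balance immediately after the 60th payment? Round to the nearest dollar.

$445,533

With monthly rate i = 3.75%/12 = 0.0031250, the balance after k of n payments is P · [(1+i)^n − (1+i)^k] / [(1+i)^n − 1].
(1+0.0031250)^120 = 1.45414090 and (1+0.0031250)^60 = 1.20587765, so the balance is 815,000 × (1.45414090 − 1.20587765) / (1.45414090 − 1) = $445,532.55.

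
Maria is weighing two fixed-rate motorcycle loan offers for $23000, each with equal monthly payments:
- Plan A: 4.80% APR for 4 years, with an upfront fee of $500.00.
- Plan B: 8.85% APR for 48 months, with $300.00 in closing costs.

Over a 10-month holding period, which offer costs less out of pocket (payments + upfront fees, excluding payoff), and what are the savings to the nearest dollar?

Plan A: at 4.80% the monthly rate is 0.0040000, so the payment is 23,000 × 0.0040000 / (1 − 1.0040000^−48) = $527.59.
Plan B: monthly rate = 8.85%/12 = 0.0073750; payment = 23,000 × 0.0073750 / (1 − (1+0.0073750)^−48) = $570.72.
Over 10 months: Plan A costs 10 × $527.59 + $500.00 = $5,775.90; Plan B costs 10 × $570.72 + $300.00 = $6,007.20.
Plan A is cheaper by $6,007.20 − $5,775.90 = $231.30.

Plan A by $231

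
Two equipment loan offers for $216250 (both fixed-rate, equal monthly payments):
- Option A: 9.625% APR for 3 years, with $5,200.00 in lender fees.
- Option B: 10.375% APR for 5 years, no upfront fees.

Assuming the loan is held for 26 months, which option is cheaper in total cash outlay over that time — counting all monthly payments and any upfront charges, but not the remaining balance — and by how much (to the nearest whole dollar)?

Option B by $65,132

Option A: at 9.625% the monthly rate is 0.0080208, so the payment is 216,250 × 0.0080208 / (1 − 1.0080208^−36) = $6,939.77.
Option B: monthly rate = 10.375%/12 = 0.0086458; payment = 216,250 × 0.0086458 / (1 − (1+0.0086458)^−60) = $4,634.68.
Over 26 months: Option A costs 26 × $6,939.77 + $5,200.00 = $185,634.02; Option B costs 26 × $4,634.68 = $120,501.68.
Option B is cheaper by $185,634.02 − $120,501.68 = $65,132.34.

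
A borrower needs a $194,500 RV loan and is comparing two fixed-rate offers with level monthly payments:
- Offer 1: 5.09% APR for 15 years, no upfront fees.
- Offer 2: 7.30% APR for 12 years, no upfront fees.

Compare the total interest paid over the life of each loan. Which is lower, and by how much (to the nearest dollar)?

Offer 1 by $14,026

Offer 1: monthly rate = 5.09%/12 = 0.0042417; payment = 194,500 × 0.0042417 / (1 − (1+0.0042417)^−180) = $1,547.23.
Total interest on Offer 1 = 180 × $1,547.23 − $194,500 = $84,001.40.
Offer 2: monthly rate = 7.3%/12 = 0.0060833; payment = 194,500 × 0.0060833 / (1 − (1+0.0060833)^−144) = $2,031.44.
Total interest on Offer 2 = 144 × $2,031.44 − $194,500 = $98,027.36.
Offer 1 is lower by $14,025.96.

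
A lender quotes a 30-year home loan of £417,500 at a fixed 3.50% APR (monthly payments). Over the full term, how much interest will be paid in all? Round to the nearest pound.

At 3.50% the monthly rate is 0.0029167, so the payment is 417,500 × 0.0029167 / (1 − 1.0029167^−360) = £1,874.76.
Total paid = 360 × £1,874.76 = £674,913.60; interest = £674,913.60 − £417,500 = £257,413.60.

£257,414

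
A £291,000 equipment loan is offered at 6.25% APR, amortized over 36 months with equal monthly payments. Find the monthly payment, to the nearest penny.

Monthly rate = 6.25%/12 = 0.0052083; payment = 291,000 × 0.0052083 / (1 − (1+0.0052083)^−36) = £8,885.78.

£8,885.78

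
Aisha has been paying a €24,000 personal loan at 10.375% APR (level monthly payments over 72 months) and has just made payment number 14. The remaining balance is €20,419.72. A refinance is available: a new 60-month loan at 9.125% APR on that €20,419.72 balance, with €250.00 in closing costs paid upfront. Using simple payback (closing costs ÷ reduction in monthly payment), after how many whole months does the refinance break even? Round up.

Current payment = 24,000 × 10.375%/12 / (1 − (1+0.0086458)^−72) = €449.17.
Refinanced payment = 20,419.72 × 0.0076042 / (1 − (1+0.0076042)^−60) = €425.12.
Monthly savings = €449.17 − €425.12 = €24.05.
Break-even = €250.00 / €24.05 = 10.40 → 11 months.

11 months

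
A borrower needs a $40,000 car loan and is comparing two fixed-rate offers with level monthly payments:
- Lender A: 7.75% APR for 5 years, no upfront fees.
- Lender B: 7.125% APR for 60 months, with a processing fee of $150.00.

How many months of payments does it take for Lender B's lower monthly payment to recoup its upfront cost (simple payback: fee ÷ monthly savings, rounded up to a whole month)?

13 months

Lender A: at 7.75% the monthly rate is 0.0064583, so the payment is 40,000 × 0.0064583 / (1 − 1.0064583^−60) = $806.28.
Lender B: monthly rate = 7.125%/12 = 0.0059375; payment = 40,000 × 0.0059375 / (1 − (1+0.0059375)^−60) = $794.41.
Monthly savings = $806.28 − $794.41 = $11.87.
Break-even = $150.00 / $11.87 = 12.64 → 13 months.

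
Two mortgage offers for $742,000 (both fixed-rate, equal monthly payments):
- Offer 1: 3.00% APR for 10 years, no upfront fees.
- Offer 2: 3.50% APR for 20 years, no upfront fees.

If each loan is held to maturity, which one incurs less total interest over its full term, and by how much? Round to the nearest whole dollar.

Offer 1: at 3.00% the monthly rate is 0.0025000, so the payment is 742,000 × 0.0025000 / (1 − 1.0025000^−120) = $7,164.81.
Total interest on Offer 1 = 120 × $7,164.81 − $742,000 = $117,777.20.
Offer 2: monthly rate = 3.5%/12 = 0.0029167; payment = 742,000 × 0.0029167 / (1 − (1+0.0029167)^−240) = $4,303.30.
Total interest on Offer 2 = 240 × $4,303.30 − $742,000 = $290,792.00.
Offer 1 is lower by $173,014.80.

Offer 1 by $173,015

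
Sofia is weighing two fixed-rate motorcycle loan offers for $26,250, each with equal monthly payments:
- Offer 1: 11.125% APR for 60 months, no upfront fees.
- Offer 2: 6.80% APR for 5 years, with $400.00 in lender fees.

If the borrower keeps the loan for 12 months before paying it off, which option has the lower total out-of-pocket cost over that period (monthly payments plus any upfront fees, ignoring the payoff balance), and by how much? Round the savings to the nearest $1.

Offer 1: monthly rate = 11.125%/12 = 0.0092708; payment = 26,250 × 0.0092708 / (1 − (1+0.0092708)^−60) = $572.38.
Offer 2: monthly rate = 6.8%/12 = 0.0056667; payment = 26,250 × 0.0056667 / (1 − (1+0.0056667)^−60) = $517.31.
Over 12 months: Offer 1 costs 12 × $572.38 = $6,868.56; Offer 2 costs 12 × $517.31 + $400.00 = $6,607.72.
Offer 2 is cheaper by $6,868.56 − $6,607.72 = $260.84.

Offer 2 by $261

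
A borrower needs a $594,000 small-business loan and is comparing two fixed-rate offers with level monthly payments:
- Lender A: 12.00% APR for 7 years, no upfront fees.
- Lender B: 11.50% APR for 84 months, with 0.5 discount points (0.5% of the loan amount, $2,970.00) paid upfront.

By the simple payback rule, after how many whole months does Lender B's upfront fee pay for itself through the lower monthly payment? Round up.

19 months

Lender A: at 12.00% the monthly rate is 0.0100000, so the payment is 594,000 × 0.0100000 / (1 − 1.0100000^−84) = $10,485.72.
Lender B: at 11.50% the monthly rate is 0.0095833, so the payment is 594,000 × 0.0095833 / (1 − 1.0095833^−84) = $10,327.56.
Monthly savings = $10,485.72 − $10,327.56 = $158.16.
Break-even = $2,970.00 / $158.16 = 18.78 → 19 months.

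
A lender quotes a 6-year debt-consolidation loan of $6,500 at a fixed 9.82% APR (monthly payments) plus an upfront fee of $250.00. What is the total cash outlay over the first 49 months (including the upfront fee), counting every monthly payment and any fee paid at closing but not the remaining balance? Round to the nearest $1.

Monthly rate = 9.82%/12 = 0.0081833; payment = 6,500 × 0.0081833 / (1 − (1+0.0081833)^−72) = $119.83.
Total outlay = 49 × $119.83 + $250.00 = $6,121.67.

$6,122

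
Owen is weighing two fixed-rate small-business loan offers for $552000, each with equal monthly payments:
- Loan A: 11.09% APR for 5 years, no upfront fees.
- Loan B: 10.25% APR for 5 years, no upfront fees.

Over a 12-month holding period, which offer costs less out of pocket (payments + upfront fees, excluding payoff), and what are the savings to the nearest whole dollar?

Loan B by $2,763

Loan A: monthly rate = 11.09%/12 = 0.0092417; payment = 552,000 × 0.0092417 / (1 − (1+0.0092417)^−60) = $12,026.61.
Loan B: at 10.25% the monthly rate is 0.0085417, so the payment is 552,000 × 0.0085417 / (1 − 1.0085417^−60) = $11,796.39.
Over 12 months: Loan A costs 12 × $12,026.61 = $144,319.32; Loan B costs 12 × $11,796.39 = $141,556.68.
Loan B is cheaper by $144,319.32 − $141,556.68 = $2,762.64.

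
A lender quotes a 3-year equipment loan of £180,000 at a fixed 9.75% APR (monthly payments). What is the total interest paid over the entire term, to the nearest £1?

Monthly rate = 9.75%/12 = 0.0081250; payment = 180,000 × 0.0081250 / (1 − (1+0.0081250)^−36) = £5,786.99.
Total paid = 36 × £5,786.99 = £208,331.64; interest = £208,331.64 − £180,000 = £28,331.64.

£28,332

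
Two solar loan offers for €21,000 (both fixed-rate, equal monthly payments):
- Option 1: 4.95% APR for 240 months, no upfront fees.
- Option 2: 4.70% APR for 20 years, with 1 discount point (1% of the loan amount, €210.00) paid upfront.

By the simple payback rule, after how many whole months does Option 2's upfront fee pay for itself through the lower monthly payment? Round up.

Option 1: monthly rate = 4.95%/12 = 0.0041250; payment = 21,000 × 0.0041250 / (1 − (1+0.0041250)^−240) = €138.01.
Option 2: monthly rate = 4.7%/12 = 0.0039167; payment = 21,000 × 0.0039167 / (1 − (1+0.0039167)^−240) = €135.13.
Monthly savings = €138.01 − €135.13 = €2.88.
Break-even = €210.00 / €2.88 = 72.92 → 73 months.

73 months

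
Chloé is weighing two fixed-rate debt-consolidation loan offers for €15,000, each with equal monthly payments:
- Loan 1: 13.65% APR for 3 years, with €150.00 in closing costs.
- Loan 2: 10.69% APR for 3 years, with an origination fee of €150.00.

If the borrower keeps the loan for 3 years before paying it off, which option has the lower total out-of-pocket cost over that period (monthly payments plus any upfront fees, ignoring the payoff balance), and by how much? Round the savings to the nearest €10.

Loan 1: at 13.65% the monthly rate is 0.0113750, so the payment is 15,000 × 0.0113750 / (1 − 1.0113750^−36) = €510.12.
Loan 2: monthly rate = 10.69%/12 = 0.0089083; payment = 15,000 × 0.0089083 / (1 − (1+0.0089083)^−36) = €488.88.
Over 36 months: Loan 1 costs 36 × €510.12 + €150.00 = €18,514.32; Loan 2 costs 36 × €488.88 + €150.00 = €17,749.68.
Loan 2 is cheaper by €18,514.32 − €17,749.68 = €764.64.

Loan 2 by €760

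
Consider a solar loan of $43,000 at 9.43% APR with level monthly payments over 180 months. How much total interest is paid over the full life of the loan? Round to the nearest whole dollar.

At 9.43% the monthly rate is 0.0078583, so the payment is 43,000 × 0.0078583 / (1 − 1.0078583^−180) = $447.20.
Total paid = 180 × $447.20 = $80,496.00; interest = $80,496.00 − $43,000 = $37,496.00.

$37,496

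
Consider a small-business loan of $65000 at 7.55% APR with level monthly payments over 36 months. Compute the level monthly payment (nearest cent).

$2,023.40

At 7.55% the monthly rate is 0.0062917, so the payment is 65,000 × 0.0062917 / (1 − 1.0062917^−36) = $2,023.40.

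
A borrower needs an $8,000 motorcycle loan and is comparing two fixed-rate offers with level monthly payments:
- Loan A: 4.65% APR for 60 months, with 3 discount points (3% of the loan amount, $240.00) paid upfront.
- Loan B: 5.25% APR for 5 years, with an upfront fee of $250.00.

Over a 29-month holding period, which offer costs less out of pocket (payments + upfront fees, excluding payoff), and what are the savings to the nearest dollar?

Loan A: at 4.65% the monthly rate is 0.0038750, so the payment is 8,000 × 0.0038750 / (1 − 1.0038750^−60) = $149.69.
Loan B: monthly rate = 5.25%/12 = 0.0043750; payment = 8,000 × 0.0043750 / (1 − (1+0.0043750)^−60) = $151.89.
Over 29 months: Loan A costs 29 × $149.69 + $240.00 = $4,581.01; Loan B costs 29 × $151.89 + $250.00 = $4,654.81.
Loan A is cheaper by $4,654.81 − $4,581.01 = $73.80.

Loan A by $74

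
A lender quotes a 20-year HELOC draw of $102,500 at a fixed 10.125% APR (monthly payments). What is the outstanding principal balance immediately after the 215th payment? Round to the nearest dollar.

$22,402

With monthly rate i = 10.125%/12 = 0.0084375, the balance after k of n payments is P · [(1+i)^n − (1+i)^k] / [(1+i)^n − 1].
(1+0.0084375)^240 = 7.51202285 and (1+0.0084375)^215 = 6.08880721, so the balance is 102,500 × (7.51202285 − 6.08880721) / (7.51202285 − 1) = $22,401.58.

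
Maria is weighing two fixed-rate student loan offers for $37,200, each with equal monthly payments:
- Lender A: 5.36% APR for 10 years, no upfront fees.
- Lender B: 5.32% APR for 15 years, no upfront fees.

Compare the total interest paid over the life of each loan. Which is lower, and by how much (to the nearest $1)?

Lender A by $5,937

Lender A: monthly rate = 5.36%/12 = 0.0044667; payment = 37,200 × 0.0044667 / (1 − (1+0.0044667)^−120) = $401.14.
Total interest on Lender A = 120 × $401.14 − $37,200 = $10,936.80.
Lender B: at 5.32% the monthly rate is 0.0044333, so the payment is 37,200 × 0.0044333 / (1 − 1.0044333^−180) = $300.41.
Total interest on Lender B = 180 × $300.41 − $37,200 = $16,873.80.
Lender A is lower by $5,937.00.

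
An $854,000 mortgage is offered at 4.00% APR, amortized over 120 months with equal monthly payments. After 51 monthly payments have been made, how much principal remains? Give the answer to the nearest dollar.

With monthly rate i = 4%/12 = 0.0033333, the balance after k of n payments is P · [(1+i)^n − (1+i)^k] / [(1+i)^n − 1].
(1+0.0033333)^120 = 1.49083268 and (1+0.0033333)^51 = 1.18496981, so the balance is 854,000 × (1.49083268 − 1.18496981) / (1.49083268 − 1) = $532,170.95.

$532,171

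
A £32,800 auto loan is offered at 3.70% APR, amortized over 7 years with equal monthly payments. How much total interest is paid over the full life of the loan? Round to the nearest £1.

At 3.70% the monthly rate is 0.0030833, so the payment is 32,800 × 0.0030833 / (1 − 1.0030833^−84) = £443.82.
Total paid = 84 × £443.82 = £37,280.88; interest = £37,280.88 − £32,800 = £4,480.88.

£4,481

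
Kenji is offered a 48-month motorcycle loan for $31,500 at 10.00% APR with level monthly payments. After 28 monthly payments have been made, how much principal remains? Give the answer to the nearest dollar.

With monthly rate i = 10%/12 = 0.0083333, the balance after k of n payments is P · [(1+i)^n − (1+i)^k] / [(1+i)^n − 1].
(1+0.0083333)^48 = 1.48935410 and (1+0.0083333)^28 = 1.26158199, so the balance is 31,500 × (1.48935410 − 1.26158199) / (1.48935410 − 1) = $14,661.82.

$14,662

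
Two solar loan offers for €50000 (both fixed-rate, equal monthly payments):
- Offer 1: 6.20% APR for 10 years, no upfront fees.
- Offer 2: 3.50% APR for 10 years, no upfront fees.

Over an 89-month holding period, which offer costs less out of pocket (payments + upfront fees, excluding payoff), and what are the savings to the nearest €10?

Offer 2 by €5,850

Offer 1: at 6.20% the monthly rate is 0.0051667, so the payment is 50,000 × 0.0051667 / (1 − 1.0051667^−120) = €560.14.
Offer 2: monthly rate = 3.5%/12 = 0.0029167; payment = 50,000 × 0.0029167 / (1 − (1+0.0029167)^−120) = €494.43.
Over 89 months: Offer 1 costs 89 × €560.14 = €49,852.46; Offer 2 costs 89 × €494.43 = €44,004.27.
Offer 2 is cheaper by €49,852.46 − €44,004.27 = €5,848.19.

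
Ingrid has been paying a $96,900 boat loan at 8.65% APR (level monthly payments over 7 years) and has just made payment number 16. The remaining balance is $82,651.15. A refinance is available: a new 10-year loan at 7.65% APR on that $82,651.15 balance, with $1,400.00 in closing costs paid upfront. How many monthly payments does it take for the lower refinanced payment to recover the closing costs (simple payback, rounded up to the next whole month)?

3 months

Current payment = 96,900 × 8.65%/12 / (1 − (1+0.0072083)^−84) = $1,541.87.
Refinanced payment = 82,651.15 × 0.0063750 / (1 − (1+0.0063750)^−120) = $987.57.
Monthly savings = $1,541.87 − $987.57 = $554.30.
Break-even = $1,400.00 / $554.30 = 2.53 → 3 months.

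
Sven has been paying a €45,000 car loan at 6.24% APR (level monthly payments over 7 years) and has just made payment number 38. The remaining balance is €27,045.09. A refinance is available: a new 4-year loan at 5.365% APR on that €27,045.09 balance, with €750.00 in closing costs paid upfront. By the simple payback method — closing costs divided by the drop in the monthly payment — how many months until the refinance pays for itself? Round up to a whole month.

Current payment = 45,000 × 6.24%/12 / (1 − (1+0.0052000)^−84) = €662.57.
Refinanced payment = 27,045.09 × 0.0044708 / (1 − (1+0.0044708)^−48) = €627.31.
Monthly savings = €662.57 − €627.31 = €35.26.
Break-even = €750.00 / €35.26 = 21.27 → 22 months.

22 months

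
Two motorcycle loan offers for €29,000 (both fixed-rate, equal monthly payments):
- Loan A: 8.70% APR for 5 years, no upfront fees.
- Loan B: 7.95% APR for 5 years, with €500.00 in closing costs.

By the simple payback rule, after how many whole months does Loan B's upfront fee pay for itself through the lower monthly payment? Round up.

Loan A: at 8.70% the monthly rate is 0.0072500, so the payment is 29,000 × 0.0072500 / (1 − 1.0072500^−60) = €597.78.
Loan B: monthly rate = 7.95%/12 = 0.0066250; payment = 29,000 × 0.0066250 / (1 − (1+0.0066250)^−60) = €587.32.
Monthly savings = €597.78 − €587.32 = €10.46.
Break-even = €500.00 / €10.46 = 47.80 → 48 months.

48 months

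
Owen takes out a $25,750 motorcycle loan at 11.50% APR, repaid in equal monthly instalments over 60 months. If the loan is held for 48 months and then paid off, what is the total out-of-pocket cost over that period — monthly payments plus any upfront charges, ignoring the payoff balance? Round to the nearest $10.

$27,180

Monthly rate = 11.5%/12 = 0.0095833; payment = 25,750 × 0.0095833 / (1 − (1+0.0095833)^−60) = $566.31.
Total outlay = 48 × $566.31 = $27,182.88.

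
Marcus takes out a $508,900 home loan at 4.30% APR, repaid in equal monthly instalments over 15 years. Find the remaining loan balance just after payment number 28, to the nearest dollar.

$449,585

With monthly rate i = 4.3%/12 = 0.0035833, the balance after k of n payments is P · [(1+i)^n − (1+i)^k] / [(1+i)^n − 1].
(1+0.0035833)^180 = 1.90379094 and (1+0.0035833)^28 = 1.10534112, so the balance is 508,900 × (1.90379094 − 1.10534112) / (1.90379094 − 1) = $449,585.29.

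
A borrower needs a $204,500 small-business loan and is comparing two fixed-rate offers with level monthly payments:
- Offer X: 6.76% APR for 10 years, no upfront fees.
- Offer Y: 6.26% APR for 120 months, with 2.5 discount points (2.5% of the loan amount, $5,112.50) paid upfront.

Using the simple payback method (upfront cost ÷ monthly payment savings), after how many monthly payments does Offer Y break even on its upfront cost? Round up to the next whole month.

Offer X: at 6.76% the monthly rate is 0.0056333, so the payment is 204,500 × 0.0056333 / (1 − 1.0056333^−120) = $2,349.20.
Offer Y: at 6.26% the monthly rate is 0.0052167, so the payment is 204,500 × 0.0052167 / (1 − 1.0052167^−120) = $2,297.16.
Monthly savings = $2,349.20 − $2,297.16 = $52.04.
Break-even = $5,112.50 / $52.04 = 98.24 → 99 months.

99 months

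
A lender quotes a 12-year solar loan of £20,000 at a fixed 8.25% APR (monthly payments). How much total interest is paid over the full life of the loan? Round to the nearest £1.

£11,571

Monthly rate = 8.25%/12 = 0.0068750; payment = 20,000 × 0.0068750 / (1 − (1+0.0068750)^−144) = £219.24.
Total paid = 144 × £219.24 = £31,570.56; interest = £31,570.56 − £20,000 = £11,570.56.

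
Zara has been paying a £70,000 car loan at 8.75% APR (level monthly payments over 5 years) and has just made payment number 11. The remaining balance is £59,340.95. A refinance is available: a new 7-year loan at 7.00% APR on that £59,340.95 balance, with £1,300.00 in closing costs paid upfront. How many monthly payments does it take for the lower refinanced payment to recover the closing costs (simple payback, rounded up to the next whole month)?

3 months

Current payment = 70,000 × 8.75%/12 / (1 − (1+0.0072917)^−60) = £1,444.61.
Refinanced payment = 59,340.95 × 0.0058333 / (1 − (1+0.0058333)^−84) = £895.61.
Monthly savings = £1,444.61 − £895.61 = £549.00.
Break-even = £1,300.00 / £549.00 = 2.37 → 3 months.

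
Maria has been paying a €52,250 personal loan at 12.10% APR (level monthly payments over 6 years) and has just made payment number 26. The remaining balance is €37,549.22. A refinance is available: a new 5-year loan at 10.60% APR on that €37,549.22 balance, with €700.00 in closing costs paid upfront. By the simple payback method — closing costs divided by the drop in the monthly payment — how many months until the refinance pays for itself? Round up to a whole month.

Current payment = 52,250 × 12.1%/12 / (1 − (1+0.0100833)^−72) = €1,024.22.
Refinanced payment = 37,549.22 × 0.0088333 / (1 − (1+0.0088333)^−60) = €808.94.
Monthly savings = €1,024.22 − €808.94 = €215.28.
Break-even = €700.00 / €215.28 = 3.25 → 4 months.

4 months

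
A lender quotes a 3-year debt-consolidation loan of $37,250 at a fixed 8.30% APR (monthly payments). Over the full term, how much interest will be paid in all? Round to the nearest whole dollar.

At 8.30% the monthly rate is 0.0069167, so the payment is 37,250 × 0.0069167 / (1 − 1.0069167^−36) = $1,172.44.
Total paid = 36 × $1,172.44 = $42,207.84; interest = $42,207.84 − $37,250 = $4,957.84.

$4,958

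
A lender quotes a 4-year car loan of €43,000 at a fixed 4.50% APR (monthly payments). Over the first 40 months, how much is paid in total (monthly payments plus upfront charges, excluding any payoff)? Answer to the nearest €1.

At 4.50% the monthly rate is 0.0037500, so the payment is 43,000 × 0.0037500 / (1 − 1.0037500^−48) = €980.55.
Total outlay = 40 × €980.55 = €39,222.00.

€39,222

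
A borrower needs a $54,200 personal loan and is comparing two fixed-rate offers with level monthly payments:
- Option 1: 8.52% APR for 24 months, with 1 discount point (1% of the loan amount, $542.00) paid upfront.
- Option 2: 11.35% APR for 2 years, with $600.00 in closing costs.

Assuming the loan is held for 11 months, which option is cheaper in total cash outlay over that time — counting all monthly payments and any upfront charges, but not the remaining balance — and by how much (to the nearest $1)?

Option 1 by $836

Option 1: monthly rate = 8.52%/12 = 0.0071000; payment = 54,200 × 0.0071000 / (1 − (1+0.0071000)^−24) = $2,464.19.
Option 2: at 11.35% the monthly rate is 0.0094583, so the payment is 54,200 × 0.0094583 / (1 − 1.0094583^−24) = $2,534.96.
Over 11 months: Option 1 costs 11 × $2,464.19 + $542.00 = $27,648.09; Option 2 costs 11 × $2,534.96 + $600.00 = $28,484.56.
Option 1 is cheaper by $28,484.56 − $27,648.09 = $836.47.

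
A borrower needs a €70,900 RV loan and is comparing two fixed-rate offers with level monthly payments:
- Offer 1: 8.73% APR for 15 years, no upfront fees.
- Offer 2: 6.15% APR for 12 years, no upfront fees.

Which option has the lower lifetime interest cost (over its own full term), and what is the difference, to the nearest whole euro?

Offer 2 by €26,974

Offer 1: at 8.73% the monthly rate is 0.0072750, so the payment is 70,900 × 0.0072750 / (1 − 1.0072750^−180) = €707.77.
Total interest on Offer 1 = 180 × €707.77 − €70,900 = €56,498.60.
Offer 2: monthly rate = 6.15%/12 = 0.0051250; payment = 70,900 × 0.0051250 / (1 − (1+0.0051250)^−144) = €697.39.
Total interest on Offer 2 = 144 × €697.39 − €70,900 = €29,524.16.
Offer 2 is lower by €26,974.44.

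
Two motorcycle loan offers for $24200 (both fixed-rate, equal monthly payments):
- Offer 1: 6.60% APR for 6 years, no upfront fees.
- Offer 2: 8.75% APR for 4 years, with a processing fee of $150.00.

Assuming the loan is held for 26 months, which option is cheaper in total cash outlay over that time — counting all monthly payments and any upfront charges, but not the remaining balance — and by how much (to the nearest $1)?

Offer 1: monthly rate = 6.6%/12 = 0.0055000; payment = 24,200 × 0.0055000 / (1 − (1+0.0055000)^−72) = $407.95.
Offer 2: monthly rate = 8.75%/12 = 0.0072917; payment = 24,200 × 0.0072917 / (1 − (1+0.0072917)^−48) = $599.35.
Over 26 months: Offer 1 costs 26 × $407.95 = $10,606.70; Offer 2 costs 26 × $599.35 + $150.00 = $15,733.10.
Offer 1 is cheaper by $15,733.10 − $10,606.70 = $5,126.40.

Offer 1 by $5,126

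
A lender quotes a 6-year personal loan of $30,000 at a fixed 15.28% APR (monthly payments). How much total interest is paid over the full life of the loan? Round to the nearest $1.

$16,002

At 15.28% the monthly rate is 0.0127333, so the payment is 30,000 × 0.0127333 / (1 − 1.0127333^−72) = $638.92.
Total paid = 72 × $638.92 = $46,002.24; interest = $46,002.24 − $30,000 = $16,002.24.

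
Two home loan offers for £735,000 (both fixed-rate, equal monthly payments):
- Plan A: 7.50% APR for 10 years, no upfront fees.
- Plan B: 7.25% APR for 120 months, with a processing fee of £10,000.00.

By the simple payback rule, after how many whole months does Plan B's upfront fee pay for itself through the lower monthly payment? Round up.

Plan A: monthly rate = 7.5%/12 = 0.0062500; payment = 735,000 × 0.0062500 / (1 − (1+0.0062500)^−120) = £8,724.58.
Plan B: at 7.25% the monthly rate is 0.0060417, so the payment is 735,000 × 0.0060417 / (1 − 1.0060417^−120) = £8,628.98.
Monthly savings = £8,724.58 − £8,628.98 = £95.60.
Break-even = £10,000.00 / £95.60 = 104.60 → 105 months.

105 months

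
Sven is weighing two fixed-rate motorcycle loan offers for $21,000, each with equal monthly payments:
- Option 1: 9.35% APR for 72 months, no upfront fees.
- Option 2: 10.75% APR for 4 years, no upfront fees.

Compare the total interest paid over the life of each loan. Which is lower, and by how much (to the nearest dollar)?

Option 2 by $1,588

Option 1: at 9.35% the monthly rate is 0.0077917, so the payment is 21,000 × 0.0077917 / (1 − 1.0077917^−72) = $382.19.
Total interest on Option 1 = 72 × $382.19 − $21,000 = $6,517.68.
Option 2: monthly rate = 10.75%/12 = 0.0089583; payment = 21,000 × 0.0089583 / (1 − (1+0.0089583)^−48) = $540.21.
Total interest on Option 2 = 48 × $540.21 − $21,000 = $4,930.08.
Option 2 is lower by $1,587.60.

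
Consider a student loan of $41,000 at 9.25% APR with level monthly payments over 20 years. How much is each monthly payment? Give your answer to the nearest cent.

At 9.25% the monthly rate is 0.0077083, so the payment is 41,000 × 0.0077083 / (1 − 1.0077083^−240) = $375.51.

$375.51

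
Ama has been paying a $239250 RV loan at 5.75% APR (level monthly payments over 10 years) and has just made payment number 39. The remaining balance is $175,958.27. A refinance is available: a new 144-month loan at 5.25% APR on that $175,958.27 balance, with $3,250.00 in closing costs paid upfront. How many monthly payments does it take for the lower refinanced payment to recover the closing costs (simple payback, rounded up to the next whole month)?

Current payment = 239,250 × 5.75%/12 / (1 − (1+0.0047917)^−120) = $2,626.23.
Refinanced payment = 175,958.27 × 0.0043750 / (1 − (1+0.0043750)^−144) = $1,649.58.
Monthly savings = $2,626.23 − $1,649.58 = $976.65.
Break-even = $3,250.00 / $976.65 = 3.33 → 4 months.

4 months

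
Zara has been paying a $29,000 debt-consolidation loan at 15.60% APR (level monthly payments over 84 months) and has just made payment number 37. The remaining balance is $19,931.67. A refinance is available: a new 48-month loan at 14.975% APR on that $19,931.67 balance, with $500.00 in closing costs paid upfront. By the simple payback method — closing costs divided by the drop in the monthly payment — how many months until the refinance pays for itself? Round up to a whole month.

Current payment = 29,000 × 15.6%/12 / (1 − (1+0.0130000)^−84) = $569.41.
Refinanced payment = 19,931.67 × 0.0124792 / (1 − (1+0.0124792)^−48) = $554.46.
Monthly savings = $569.41 − $554.46 = $14.95.
Break-even = $500.00 / $14.95 = 33.44 → 34 months.

34 months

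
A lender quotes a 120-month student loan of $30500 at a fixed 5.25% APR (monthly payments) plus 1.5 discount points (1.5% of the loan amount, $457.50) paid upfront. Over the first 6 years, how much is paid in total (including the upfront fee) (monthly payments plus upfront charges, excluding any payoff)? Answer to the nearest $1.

At 5.25% the monthly rate is 0.0043750, so the payment is 30,500 × 0.0043750 / (1 − 1.0043750^−120) = $327.24.
Total outlay = 72 × $327.24 + $457.50 = $24,018.78.

$24,019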